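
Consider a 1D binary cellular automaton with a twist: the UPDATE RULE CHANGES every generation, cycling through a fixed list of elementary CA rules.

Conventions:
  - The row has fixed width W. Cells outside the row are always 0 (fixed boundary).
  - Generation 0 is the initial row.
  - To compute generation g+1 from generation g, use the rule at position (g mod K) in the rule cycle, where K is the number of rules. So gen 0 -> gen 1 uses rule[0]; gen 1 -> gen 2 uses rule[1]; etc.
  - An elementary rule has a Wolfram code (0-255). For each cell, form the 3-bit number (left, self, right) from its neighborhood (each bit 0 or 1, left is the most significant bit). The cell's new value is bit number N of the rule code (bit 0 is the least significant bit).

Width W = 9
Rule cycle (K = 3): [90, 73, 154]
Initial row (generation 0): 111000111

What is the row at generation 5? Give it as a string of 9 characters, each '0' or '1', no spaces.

Gen 0: 111000111
Gen 1 (rule 90): 101101101
Gen 2 (rule 73): 001101100
Gen 3 (rule 154): 011001010
Gen 4 (rule 90): 111110001
Gen 5 (rule 73): 100010100

Answer: 100010100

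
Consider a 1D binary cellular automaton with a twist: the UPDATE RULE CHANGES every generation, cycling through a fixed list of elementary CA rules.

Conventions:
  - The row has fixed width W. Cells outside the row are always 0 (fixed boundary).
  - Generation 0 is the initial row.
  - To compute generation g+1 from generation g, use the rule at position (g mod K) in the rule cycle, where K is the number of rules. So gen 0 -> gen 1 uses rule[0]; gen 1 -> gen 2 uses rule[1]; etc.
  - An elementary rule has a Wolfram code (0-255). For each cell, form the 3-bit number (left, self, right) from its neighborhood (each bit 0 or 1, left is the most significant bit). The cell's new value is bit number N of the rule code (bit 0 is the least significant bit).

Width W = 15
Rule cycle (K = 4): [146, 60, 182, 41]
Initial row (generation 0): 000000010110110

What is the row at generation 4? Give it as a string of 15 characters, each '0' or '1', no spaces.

Gen 0: 000000010110110
Gen 1 (rule 146): 000000100000001
Gen 2 (rule 60): 000000110000001
Gen 3 (rule 182): 000001001000011
Gen 4 (rule 41): 111100000011010

Answer: 111100000011010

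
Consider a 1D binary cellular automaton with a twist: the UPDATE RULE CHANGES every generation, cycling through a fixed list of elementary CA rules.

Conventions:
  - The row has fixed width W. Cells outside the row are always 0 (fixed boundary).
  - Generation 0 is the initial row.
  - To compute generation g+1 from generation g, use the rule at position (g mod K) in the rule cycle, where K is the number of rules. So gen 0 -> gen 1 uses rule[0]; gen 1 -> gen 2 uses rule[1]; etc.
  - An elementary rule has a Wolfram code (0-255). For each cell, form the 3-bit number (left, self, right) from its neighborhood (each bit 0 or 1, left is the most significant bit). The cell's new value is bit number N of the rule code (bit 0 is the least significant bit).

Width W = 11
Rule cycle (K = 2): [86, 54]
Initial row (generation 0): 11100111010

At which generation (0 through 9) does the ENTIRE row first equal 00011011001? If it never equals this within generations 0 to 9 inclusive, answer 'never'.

Gen 0: 11100111010
Gen 1 (rule 86): 00111001011
Gen 2 (rule 54): 01000111100
Gen 3 (rule 86): 11101000110
Gen 4 (rule 54): 00011101001
Gen 5 (rule 86): 00100101111
Gen 6 (rule 54): 01111110000
Gen 7 (rule 86): 10000011000
Gen 8 (rule 54): 11000100100
Gen 9 (rule 86): 01101111110

Answer: never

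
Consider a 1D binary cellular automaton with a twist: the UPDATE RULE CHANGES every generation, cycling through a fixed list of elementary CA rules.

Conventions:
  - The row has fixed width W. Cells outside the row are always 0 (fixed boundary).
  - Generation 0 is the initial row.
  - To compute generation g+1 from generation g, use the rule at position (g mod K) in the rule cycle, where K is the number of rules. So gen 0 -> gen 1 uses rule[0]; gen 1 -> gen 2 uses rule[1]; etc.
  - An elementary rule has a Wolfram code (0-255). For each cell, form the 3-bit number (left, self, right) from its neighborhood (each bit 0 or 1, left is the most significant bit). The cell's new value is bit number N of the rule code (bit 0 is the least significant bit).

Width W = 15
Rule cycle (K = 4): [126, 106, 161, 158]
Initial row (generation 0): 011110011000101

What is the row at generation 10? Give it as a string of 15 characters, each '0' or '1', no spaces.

Gen 0: 011110011000101
Gen 1 (rule 126): 110011111101111
Gen 2 (rule 106): 110110000111001
Gen 3 (rule 161): 001000110010000
Gen 4 (rule 158): 011101101111000
Gen 5 (rule 126): 110111111001100
Gen 6 (rule 106): 111100001011100
Gen 7 (rule 161): 011001100101001
Gen 8 (rule 158): 110111011101111
Gen 9 (rule 126): 111101110111001
Gen 10 (rule 106): 100111011101010

Answer: 100111011101010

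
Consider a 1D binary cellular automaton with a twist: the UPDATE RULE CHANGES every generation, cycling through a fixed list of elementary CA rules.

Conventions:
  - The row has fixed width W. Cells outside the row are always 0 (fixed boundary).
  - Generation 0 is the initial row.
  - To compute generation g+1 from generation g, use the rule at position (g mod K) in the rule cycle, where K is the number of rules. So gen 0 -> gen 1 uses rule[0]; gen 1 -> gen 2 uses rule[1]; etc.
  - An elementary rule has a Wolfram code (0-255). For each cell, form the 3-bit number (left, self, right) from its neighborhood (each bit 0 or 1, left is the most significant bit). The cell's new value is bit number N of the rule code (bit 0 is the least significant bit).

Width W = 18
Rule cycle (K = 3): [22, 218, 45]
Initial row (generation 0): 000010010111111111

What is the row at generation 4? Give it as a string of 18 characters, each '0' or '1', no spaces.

Answer: 101100000100000000

Derivation:
Gen 0: 000010010111111111
Gen 1 (rule 22): 000111110000000000
Gen 2 (rule 218): 001111111000000000
Gen 3 (rule 45): 101000000011111111
Gen 4 (rule 22): 101100000100000000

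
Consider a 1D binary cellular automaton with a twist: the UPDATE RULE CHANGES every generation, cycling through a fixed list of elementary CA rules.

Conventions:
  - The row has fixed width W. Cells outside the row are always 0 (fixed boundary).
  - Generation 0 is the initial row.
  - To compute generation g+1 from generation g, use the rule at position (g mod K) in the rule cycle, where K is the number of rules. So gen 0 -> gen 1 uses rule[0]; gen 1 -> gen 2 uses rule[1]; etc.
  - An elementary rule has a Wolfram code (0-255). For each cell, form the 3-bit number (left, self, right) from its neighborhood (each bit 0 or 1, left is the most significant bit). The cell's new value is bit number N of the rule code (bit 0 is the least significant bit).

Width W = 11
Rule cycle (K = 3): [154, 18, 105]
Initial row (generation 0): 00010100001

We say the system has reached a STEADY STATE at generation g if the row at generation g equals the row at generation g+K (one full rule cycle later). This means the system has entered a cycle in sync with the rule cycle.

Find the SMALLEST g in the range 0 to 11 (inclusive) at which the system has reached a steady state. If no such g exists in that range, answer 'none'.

Gen 0: 00010100001
Gen 1 (rule 154): 00100010010
Gen 2 (rule 18): 01010101101
Gen 3 (rule 105): 00101011110
Gen 4 (rule 154): 01000011101
Gen 5 (rule 18): 10100100000
Gen 6 (rule 105): 01000001111
Gen 7 (rule 154): 10100011110
Gen 8 (rule 18): 00010100001
Gen 9 (rule 105): 11001001100
Gen 10 (rule 154): 10110111010
Gen 11 (rule 18): 00000000001
Gen 12 (rule 105): 11111111100
Gen 13 (rule 154): 11111111010
Gen 14 (rule 18): 00000000001

Answer: 11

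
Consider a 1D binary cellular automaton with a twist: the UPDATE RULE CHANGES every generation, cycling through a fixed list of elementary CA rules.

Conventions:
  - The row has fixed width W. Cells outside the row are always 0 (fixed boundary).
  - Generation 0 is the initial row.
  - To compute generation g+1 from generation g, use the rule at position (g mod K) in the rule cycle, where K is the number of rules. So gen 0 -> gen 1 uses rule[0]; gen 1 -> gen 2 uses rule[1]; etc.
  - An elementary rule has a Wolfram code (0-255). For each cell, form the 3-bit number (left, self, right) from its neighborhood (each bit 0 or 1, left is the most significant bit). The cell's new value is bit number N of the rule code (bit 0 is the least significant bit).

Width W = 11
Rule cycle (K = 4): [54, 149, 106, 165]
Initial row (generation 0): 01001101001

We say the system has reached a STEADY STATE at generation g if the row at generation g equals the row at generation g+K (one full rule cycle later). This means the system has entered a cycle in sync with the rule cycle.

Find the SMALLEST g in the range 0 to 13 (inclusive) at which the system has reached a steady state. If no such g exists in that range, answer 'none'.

Answer: none

Derivation:
Gen 0: 01001101001
Gen 1 (rule 54): 11110011111
Gen 2 (rule 149): 01101001110
Gen 3 (rule 106): 11110011010
Gen 4 (rule 165): 01100000110
Gen 5 (rule 54): 10010001001
Gen 6 (rule 149): 11011101101
Gen 7 (rule 106): 11110111110
Gen 8 (rule 165): 01101011100
Gen 9 (rule 54): 10011100010
Gen 10 (rule 149): 11001011011
Gen 11 (rule 106): 11010111111
Gen 12 (rule 165): 00111011110
Gen 13 (rule 54): 01000100001
Gen 14 (rule 149): 01110111101
Gen 15 (rule 106): 11011100110
Gen 16 (rule 165): 00101000000
Gen 17 (rule 54): 01111100000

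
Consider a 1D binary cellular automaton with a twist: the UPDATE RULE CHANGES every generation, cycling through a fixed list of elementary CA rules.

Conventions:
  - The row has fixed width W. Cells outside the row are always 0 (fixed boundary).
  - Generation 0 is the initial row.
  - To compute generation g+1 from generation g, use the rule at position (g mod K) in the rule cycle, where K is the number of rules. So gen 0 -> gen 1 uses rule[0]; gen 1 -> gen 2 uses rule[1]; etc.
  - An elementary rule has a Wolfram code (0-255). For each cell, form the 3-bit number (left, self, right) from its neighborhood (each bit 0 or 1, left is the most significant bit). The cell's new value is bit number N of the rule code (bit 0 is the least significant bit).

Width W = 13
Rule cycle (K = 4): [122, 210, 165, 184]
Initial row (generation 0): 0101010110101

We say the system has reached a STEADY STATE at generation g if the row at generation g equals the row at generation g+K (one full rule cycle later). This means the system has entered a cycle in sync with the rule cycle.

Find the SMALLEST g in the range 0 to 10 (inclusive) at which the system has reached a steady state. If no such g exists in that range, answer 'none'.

Answer: none

Derivation:
Gen 0: 0101010110101
Gen 1 (rule 122): 1010101111010
Gen 2 (rule 210): 0000000111001
Gen 3 (rule 165): 1111110010001
Gen 4 (rule 184): 1111101001000
Gen 5 (rule 122): 1000110110100
Gen 6 (rule 210): 0101010010010
Gen 7 (rule 165): 0111110010010
Gen 8 (rule 184): 0111101001001
Gen 9 (rule 122): 1100110110110
Gen 10 (rule 210): 0111010010011
Gen 11 (rule 165): 0010110010000
Gen 12 (rule 184): 0001101001000
Gen 13 (rule 122): 0011110110100
Gen 14 (rule 210): 0101110010010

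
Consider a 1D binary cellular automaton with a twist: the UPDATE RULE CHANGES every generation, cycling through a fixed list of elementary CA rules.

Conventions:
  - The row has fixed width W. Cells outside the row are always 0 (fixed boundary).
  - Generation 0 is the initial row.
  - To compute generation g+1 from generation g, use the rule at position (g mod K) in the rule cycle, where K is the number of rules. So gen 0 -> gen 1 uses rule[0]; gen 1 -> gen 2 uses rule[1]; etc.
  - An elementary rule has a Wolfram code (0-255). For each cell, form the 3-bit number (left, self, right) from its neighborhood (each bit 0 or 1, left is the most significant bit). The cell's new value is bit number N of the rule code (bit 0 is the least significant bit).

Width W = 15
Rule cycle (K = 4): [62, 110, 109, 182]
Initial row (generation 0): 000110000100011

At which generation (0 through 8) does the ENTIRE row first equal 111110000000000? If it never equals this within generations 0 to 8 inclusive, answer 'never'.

Gen 0: 000110000100011
Gen 1 (rule 62): 001101001110110
Gen 2 (rule 110): 011111011011110
Gen 3 (rule 109): 010001111110010
Gen 4 (rule 182): 111010111101111
Gen 5 (rule 62): 100111100011000
Gen 6 (rule 110): 101100100111000
Gen 7 (rule 109): 111100100101011
Gen 8 (rule 182): 011011111111100

Answer: never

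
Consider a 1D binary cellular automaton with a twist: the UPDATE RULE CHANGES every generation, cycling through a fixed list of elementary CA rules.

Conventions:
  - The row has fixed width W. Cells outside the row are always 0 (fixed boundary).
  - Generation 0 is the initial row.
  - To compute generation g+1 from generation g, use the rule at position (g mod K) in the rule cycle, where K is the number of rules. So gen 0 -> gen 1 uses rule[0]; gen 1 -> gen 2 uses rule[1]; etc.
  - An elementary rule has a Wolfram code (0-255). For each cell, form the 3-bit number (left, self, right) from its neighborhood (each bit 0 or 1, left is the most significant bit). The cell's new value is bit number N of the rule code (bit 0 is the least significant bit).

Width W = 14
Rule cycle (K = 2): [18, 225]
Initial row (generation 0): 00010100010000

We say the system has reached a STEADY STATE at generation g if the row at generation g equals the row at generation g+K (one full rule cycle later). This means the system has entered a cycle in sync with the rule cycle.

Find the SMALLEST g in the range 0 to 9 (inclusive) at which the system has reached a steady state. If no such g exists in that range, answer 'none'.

Answer: none

Derivation:
Gen 0: 00010100010000
Gen 1 (rule 18): 00100010101000
Gen 2 (rule 225): 10001001010011
Gen 3 (rule 18): 01010110001100
Gen 4 (rule 225): 00101010100101
Gen 5 (rule 18): 01000000011000
Gen 6 (rule 225): 00011111001011
Gen 7 (rule 18): 00100000110000
Gen 8 (rule 225): 10001110010111
Gen 9 (rule 18): 01010001100000
Gen 10 (rule 225): 00100100101111
Gen 11 (rule 18): 01011011000000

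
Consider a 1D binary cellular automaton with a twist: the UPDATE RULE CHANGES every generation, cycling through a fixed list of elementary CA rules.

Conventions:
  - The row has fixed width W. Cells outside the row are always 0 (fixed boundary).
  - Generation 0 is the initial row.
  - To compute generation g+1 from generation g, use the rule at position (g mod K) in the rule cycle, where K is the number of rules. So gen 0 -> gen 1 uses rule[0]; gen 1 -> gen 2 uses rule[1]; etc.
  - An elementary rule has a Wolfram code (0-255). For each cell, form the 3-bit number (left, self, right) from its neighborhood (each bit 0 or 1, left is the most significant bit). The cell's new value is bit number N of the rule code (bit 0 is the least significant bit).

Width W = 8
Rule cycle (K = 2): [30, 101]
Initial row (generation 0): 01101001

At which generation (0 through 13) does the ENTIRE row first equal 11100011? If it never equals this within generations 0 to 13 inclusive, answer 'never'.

Gen 0: 01101001
Gen 1 (rule 30): 11001111
Gen 2 (rule 101): 01000001
Gen 3 (rule 30): 11100011
Gen 4 (rule 101): 00101001
Gen 5 (rule 30): 01101111
Gen 6 (rule 101): 00110001
Gen 7 (rule 30): 01101011
Gen 8 (rule 101): 00111101
Gen 9 (rule 30): 01100001
Gen 10 (rule 101): 00101101
Gen 11 (rule 30): 01101001
Gen 12 (rule 101): 00111001
Gen 13 (rule 30): 01100111

Answer: 3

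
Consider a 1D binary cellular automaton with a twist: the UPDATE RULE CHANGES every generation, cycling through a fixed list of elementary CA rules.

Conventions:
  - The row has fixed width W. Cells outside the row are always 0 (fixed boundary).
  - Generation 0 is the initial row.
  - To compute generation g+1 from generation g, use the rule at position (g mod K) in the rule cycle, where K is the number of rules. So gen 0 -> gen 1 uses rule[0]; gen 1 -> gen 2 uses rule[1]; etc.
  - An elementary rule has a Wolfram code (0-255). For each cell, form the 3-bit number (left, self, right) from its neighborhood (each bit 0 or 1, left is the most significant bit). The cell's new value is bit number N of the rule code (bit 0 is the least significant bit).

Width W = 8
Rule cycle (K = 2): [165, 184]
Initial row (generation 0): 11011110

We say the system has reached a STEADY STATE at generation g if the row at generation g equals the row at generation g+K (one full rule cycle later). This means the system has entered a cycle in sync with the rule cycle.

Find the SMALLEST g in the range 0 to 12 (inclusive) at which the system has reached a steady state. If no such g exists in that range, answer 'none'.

Gen 0: 11011110
Gen 1 (rule 165): 00101100
Gen 2 (rule 184): 00011010
Gen 3 (rule 165): 11000110
Gen 4 (rule 184): 10100101
Gen 5 (rule 165): 11100111
Gen 6 (rule 184): 11010110
Gen 7 (rule 165): 00111000
Gen 8 (rule 184): 00110100
Gen 9 (rule 165): 10001101
Gen 10 (rule 184): 01001010
Gen 11 (rule 165): 01001110
Gen 12 (rule 184): 00101101
Gen 13 (rule 165): 10110011
Gen 14 (rule 184): 01101010

Answer: none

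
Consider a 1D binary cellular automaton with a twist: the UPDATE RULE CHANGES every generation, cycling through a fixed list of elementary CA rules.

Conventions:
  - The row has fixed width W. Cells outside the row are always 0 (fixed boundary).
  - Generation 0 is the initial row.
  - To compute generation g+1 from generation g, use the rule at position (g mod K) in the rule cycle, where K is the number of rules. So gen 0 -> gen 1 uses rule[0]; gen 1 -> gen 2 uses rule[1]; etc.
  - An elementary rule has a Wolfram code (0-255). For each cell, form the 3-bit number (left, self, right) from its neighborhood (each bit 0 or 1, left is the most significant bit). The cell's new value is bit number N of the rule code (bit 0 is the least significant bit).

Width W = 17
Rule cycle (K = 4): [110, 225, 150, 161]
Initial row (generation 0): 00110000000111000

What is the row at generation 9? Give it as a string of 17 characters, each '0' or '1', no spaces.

Gen 0: 00110000000111000
Gen 1 (rule 110): 01110000001101000
Gen 2 (rule 225): 00110111100110011
Gen 3 (rule 150): 01000011011001100
Gen 4 (rule 161): 00011000100000001
Gen 5 (rule 110): 00111001100000011
Gen 6 (rule 225): 10011000101111001
Gen 7 (rule 150): 11100101100110111
Gen 8 (rule 161): 01000010000001010
Gen 9 (rule 110): 11000110000011110

Answer: 11000110000011110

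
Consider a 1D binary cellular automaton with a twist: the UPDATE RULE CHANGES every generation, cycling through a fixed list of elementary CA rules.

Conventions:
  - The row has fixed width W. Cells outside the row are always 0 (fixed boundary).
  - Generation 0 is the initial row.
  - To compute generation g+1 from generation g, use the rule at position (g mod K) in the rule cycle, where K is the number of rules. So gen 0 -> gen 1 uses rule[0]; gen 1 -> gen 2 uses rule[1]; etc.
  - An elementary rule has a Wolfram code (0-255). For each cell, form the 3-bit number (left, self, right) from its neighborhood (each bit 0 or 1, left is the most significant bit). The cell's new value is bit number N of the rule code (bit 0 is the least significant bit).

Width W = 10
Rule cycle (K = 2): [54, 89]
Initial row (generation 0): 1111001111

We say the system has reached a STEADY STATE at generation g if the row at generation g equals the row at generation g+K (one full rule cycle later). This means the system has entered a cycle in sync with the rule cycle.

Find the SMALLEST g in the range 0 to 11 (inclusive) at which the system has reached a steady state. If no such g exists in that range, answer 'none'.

Answer: 8

Derivation:
Gen 0: 1111001111
Gen 1 (rule 54): 0000110000
Gen 2 (rule 89): 1110111111
Gen 3 (rule 54): 0001000000
Gen 4 (rule 89): 1100111111
Gen 5 (rule 54): 0011000000
Gen 6 (rule 89): 1011111111
Gen 7 (rule 54): 1100000000
Gen 8 (rule 89): 1111111111
Gen 9 (rule 54): 0000000000
Gen 10 (rule 89): 1111111111
Gen 11 (rule 54): 0000000000
Gen 12 (rule 89): 1111111111
Gen 13 (rule 54): 0000000000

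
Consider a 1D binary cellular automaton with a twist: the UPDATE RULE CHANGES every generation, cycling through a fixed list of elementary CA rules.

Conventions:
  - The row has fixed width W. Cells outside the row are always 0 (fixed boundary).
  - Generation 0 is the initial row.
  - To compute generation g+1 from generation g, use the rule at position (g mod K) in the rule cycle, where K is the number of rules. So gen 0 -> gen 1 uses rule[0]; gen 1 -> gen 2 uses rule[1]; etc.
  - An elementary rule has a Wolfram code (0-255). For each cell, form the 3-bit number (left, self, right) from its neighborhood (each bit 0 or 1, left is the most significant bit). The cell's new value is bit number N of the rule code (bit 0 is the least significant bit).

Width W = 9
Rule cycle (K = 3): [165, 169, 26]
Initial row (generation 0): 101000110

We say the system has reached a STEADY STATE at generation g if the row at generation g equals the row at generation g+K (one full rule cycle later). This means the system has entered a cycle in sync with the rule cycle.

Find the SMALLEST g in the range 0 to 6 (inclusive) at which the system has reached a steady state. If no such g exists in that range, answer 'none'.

Answer: none

Derivation:
Gen 0: 101000110
Gen 1 (rule 165): 111010000
Gen 2 (rule 169): 110100111
Gen 3 (rule 26): 100011100
Gen 4 (rule 165): 101001001
Gen 5 (rule 169): 010000000
Gen 6 (rule 26): 101000000
Gen 7 (rule 165): 111011111
Gen 8 (rule 169): 110111110
Gen 9 (rule 26): 100100001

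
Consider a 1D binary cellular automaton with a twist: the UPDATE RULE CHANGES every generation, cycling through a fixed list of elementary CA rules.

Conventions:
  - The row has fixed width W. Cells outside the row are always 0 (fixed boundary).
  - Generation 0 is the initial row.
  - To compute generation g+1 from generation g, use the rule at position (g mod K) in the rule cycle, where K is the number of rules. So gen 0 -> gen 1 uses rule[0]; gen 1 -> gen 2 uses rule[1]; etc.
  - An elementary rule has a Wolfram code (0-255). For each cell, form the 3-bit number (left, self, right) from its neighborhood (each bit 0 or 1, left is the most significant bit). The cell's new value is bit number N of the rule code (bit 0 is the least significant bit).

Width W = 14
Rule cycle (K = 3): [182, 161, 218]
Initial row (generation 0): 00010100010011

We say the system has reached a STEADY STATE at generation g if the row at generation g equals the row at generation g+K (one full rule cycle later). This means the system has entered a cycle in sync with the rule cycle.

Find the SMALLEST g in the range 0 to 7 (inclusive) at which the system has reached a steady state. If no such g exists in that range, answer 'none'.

Answer: none

Derivation:
Gen 0: 00010100010011
Gen 1 (rule 182): 00111110111100
Gen 2 (rule 161): 10011101011001
Gen 3 (rule 218): 01111100011110
Gen 4 (rule 182): 10111010101101
Gen 5 (rule 161): 01010101010010
Gen 6 (rule 218): 10000000001101
Gen 7 (rule 182): 11000000010011
Gen 8 (rule 161): 00011111000000
Gen 9 (rule 218): 00111111100000
Gen 10 (rule 182): 01011111010000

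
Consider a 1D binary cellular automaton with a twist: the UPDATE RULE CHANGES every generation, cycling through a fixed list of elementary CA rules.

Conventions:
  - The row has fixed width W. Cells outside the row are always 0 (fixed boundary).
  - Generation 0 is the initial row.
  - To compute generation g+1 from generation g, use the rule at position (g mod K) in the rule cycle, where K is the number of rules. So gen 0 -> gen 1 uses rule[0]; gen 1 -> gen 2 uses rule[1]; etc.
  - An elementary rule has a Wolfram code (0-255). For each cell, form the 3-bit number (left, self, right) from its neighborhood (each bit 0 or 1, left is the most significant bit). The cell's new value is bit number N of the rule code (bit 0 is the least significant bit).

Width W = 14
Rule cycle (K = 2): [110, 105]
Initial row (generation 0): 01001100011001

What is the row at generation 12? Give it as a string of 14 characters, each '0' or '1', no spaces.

Answer: 10010011110110

Derivation:
Gen 0: 01001100011001
Gen 1 (rule 110): 11011100111011
Gen 2 (rule 105): 11110100101111
Gen 3 (rule 110): 10011101111001
Gen 4 (rule 105): 00010111001000
Gen 5 (rule 110): 00111101011000
Gen 6 (rule 105): 10100110111011
Gen 7 (rule 110): 11101111101111
Gen 8 (rule 105): 10111000111001
Gen 9 (rule 110): 11101001101011
Gen 10 (rule 105): 10110001110111
Gen 11 (rule 110): 11110011011101
Gen 12 (rule 105): 10010011110110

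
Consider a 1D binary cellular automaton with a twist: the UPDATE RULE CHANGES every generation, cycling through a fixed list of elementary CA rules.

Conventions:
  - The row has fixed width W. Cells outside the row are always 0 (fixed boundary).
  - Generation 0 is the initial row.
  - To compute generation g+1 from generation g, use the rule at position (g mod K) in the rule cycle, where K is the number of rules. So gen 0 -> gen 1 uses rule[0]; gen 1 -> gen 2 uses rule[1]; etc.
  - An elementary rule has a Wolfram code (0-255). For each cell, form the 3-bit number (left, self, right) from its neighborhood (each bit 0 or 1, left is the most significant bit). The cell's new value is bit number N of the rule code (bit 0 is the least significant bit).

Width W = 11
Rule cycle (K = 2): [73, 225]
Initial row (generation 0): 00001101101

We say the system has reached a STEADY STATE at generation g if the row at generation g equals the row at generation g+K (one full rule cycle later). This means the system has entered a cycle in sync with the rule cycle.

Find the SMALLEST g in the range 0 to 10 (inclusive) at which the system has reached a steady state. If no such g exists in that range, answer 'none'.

Gen 0: 00001101101
Gen 1 (rule 73): 11101101100
Gen 2 (rule 225): 01110110101
Gen 3 (rule 73): 01010110000
Gen 4 (rule 225): 00101010111
Gen 5 (rule 73): 10000000101
Gen 6 (rule 225): 00111110010
Gen 7 (rule 73): 10100010000
Gen 8 (rule 225): 01001000111
Gen 9 (rule 73): 00000010101
Gen 10 (rule 225): 11111001010
Gen 11 (rule 73): 10001000000
Gen 12 (rule 225): 00100011111

Answer: none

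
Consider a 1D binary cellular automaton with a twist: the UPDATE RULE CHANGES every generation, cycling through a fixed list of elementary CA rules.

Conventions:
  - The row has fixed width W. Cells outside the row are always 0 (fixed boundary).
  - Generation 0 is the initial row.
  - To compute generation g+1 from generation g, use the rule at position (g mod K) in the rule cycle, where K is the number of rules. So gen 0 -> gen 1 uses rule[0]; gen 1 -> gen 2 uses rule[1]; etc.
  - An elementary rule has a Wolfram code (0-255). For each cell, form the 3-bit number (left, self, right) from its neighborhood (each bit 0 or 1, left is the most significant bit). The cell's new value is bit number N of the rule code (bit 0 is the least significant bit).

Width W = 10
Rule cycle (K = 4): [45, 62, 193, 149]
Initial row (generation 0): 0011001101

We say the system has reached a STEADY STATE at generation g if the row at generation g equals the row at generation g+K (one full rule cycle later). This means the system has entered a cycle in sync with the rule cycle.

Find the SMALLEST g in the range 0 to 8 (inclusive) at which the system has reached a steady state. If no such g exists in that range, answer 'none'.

Gen 0: 0011001101
Gen 1 (rule 45): 1010001011
Gen 2 (rule 62): 1111011110
Gen 3 (rule 193): 0111001110
Gen 4 (rule 149): 0010100101
Gen 5 (rule 45): 1011100111
Gen 6 (rule 62): 1110011100
Gen 7 (rule 193): 0110001101
Gen 8 (rule 149): 0001100001
Gen 9 (rule 45): 1101001101
Gen 10 (rule 62): 1011111011
Gen 11 (rule 193): 0001111001
Gen 12 (rule 149): 1100110101

Answer: none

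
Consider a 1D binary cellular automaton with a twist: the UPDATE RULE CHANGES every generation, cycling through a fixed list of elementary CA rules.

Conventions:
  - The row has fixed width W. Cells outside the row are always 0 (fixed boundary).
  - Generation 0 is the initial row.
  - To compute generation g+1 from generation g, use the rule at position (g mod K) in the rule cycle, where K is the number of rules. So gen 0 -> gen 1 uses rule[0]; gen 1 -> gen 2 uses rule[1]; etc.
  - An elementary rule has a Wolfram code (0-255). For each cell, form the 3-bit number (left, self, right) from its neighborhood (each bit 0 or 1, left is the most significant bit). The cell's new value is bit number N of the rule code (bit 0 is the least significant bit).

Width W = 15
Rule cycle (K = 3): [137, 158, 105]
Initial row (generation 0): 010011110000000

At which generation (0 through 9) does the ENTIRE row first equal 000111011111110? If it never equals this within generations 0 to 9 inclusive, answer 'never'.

Answer: 2

Derivation:
Gen 0: 010011110000000
Gen 1 (rule 137): 000011100111111
Gen 2 (rule 158): 000111011111110
Gen 3 (rule 105): 110101110000010
Gen 4 (rule 137): 100001100111000
Gen 5 (rule 158): 110011011110100
Gen 6 (rule 105): 110011110011001
Gen 7 (rule 137): 100011100010000
Gen 8 (rule 158): 110111010111000
Gen 9 (rule 105): 111101101101011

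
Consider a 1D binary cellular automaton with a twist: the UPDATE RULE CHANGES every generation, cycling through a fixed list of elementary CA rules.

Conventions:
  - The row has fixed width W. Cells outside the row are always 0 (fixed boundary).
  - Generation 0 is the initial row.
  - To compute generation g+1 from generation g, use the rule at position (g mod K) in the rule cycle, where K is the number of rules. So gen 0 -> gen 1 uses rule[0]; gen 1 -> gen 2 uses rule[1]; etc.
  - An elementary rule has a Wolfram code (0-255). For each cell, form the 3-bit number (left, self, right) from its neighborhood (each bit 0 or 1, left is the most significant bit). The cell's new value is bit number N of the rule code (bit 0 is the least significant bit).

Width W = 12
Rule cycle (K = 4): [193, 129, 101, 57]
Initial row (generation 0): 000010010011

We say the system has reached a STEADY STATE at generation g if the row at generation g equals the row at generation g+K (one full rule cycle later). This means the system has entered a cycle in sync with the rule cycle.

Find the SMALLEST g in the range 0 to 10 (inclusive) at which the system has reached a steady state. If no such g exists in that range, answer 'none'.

Answer: none

Derivation:
Gen 0: 000010010011
Gen 1 (rule 193): 111000000001
Gen 2 (rule 129): 010011111100
Gen 3 (rule 101): 010000000101
Gen 4 (rule 57): 001111110010
Gen 5 (rule 193): 100111110000
Gen 6 (rule 129): 000011100111
Gen 7 (rule 101): 111000100001
Gen 8 (rule 57): 100110011100
Gen 9 (rule 193): 000010001101
Gen 10 (rule 129): 111000100000
Gen 11 (rule 101): 001010101111
Gen 12 (rule 57): 100101011000
Gen 13 (rule 193): 000000001011
Gen 14 (rule 129): 111111100000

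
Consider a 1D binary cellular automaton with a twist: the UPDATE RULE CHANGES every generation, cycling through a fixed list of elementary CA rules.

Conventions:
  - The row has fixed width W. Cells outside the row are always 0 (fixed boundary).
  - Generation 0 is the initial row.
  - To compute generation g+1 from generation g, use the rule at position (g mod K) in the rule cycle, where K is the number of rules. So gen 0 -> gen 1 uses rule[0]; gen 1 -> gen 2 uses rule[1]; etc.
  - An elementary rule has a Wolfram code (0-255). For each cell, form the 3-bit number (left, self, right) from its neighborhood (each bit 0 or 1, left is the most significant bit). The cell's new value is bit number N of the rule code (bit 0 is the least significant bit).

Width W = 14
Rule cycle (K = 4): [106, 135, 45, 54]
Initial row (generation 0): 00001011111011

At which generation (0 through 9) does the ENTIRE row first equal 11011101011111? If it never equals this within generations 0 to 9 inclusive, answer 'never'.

Answer: 7

Derivation:
Gen 0: 00001011111011
Gen 1 (rule 106): 00010110001111
Gen 2 (rule 135): 11110000110110
Gen 3 (rule 45): 10000110101100
Gen 4 (rule 54): 11001001110010
Gen 5 (rule 106): 11010011010100
Gen 6 (rule 135): 00010100010101
Gen 7 (rule 45): 11011101011111
Gen 8 (rule 54): 00100011100000
Gen 9 (rule 106): 01000110100000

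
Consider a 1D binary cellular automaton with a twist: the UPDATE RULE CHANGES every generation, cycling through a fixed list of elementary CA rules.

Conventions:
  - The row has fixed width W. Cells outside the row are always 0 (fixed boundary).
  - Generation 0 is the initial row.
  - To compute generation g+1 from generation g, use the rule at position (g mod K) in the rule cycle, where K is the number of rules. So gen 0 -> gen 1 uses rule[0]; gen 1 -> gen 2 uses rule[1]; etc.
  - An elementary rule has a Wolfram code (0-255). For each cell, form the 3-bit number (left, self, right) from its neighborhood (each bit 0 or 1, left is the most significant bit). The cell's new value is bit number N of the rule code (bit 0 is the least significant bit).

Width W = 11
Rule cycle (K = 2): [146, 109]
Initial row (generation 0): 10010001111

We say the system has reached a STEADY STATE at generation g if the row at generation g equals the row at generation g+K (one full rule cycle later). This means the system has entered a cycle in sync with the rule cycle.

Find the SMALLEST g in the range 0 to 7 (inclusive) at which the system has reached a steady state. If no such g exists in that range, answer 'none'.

Gen 0: 10010001111
Gen 1 (rule 146): 01101010110
Gen 2 (rule 109): 01111111110
Gen 3 (rule 146): 10111111101
Gen 4 (rule 109): 11100000111
Gen 5 (rule 146): 01010001010
Gen 6 (rule 109): 01110101110
Gen 7 (rule 146): 10100000101
Gen 8 (rule 109): 11101110111
Gen 9 (rule 146): 01000100010

Answer: none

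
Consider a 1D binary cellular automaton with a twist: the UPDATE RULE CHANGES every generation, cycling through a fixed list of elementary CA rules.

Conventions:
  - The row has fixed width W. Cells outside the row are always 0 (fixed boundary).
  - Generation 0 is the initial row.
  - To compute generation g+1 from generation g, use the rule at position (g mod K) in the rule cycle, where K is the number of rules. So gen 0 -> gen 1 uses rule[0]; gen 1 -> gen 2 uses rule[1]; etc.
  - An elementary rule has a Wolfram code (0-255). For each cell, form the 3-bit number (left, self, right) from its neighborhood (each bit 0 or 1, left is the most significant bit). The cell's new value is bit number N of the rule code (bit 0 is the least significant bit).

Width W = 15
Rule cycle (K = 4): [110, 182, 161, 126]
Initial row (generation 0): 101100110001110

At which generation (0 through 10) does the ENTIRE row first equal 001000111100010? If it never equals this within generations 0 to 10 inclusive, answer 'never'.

Gen 0: 101100110001110
Gen 1 (rule 110): 111101110011010
Gen 2 (rule 182): 011010101100111
Gen 3 (rule 161): 000101010000010
Gen 4 (rule 126): 001111111000111
Gen 5 (rule 110): 011000001001101
Gen 6 (rule 182): 100100011110011
Gen 7 (rule 161): 000001001100000
Gen 8 (rule 126): 000011111110000
Gen 9 (rule 110): 000110000010000
Gen 10 (rule 182): 001001000111000

Answer: never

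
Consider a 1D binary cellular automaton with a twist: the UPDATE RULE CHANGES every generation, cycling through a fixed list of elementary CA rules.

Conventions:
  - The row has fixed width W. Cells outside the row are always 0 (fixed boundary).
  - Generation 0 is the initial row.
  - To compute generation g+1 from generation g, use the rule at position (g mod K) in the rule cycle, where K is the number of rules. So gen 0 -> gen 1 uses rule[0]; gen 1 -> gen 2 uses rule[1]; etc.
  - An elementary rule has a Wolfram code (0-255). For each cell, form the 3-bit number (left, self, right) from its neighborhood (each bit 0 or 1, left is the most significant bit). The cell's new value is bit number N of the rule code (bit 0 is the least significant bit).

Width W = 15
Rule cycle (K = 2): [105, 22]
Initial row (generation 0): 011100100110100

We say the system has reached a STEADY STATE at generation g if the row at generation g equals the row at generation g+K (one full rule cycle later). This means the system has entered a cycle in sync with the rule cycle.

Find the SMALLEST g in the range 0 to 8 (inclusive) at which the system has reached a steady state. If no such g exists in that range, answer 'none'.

Gen 0: 011100100110100
Gen 1 (rule 105): 010100000111001
Gen 2 (rule 22): 110110001000111
Gen 3 (rule 105): 111110100010101
Gen 4 (rule 22): 000000110110101
Gen 5 (rule 105): 111110111111010
Gen 6 (rule 22): 000000000000011
Gen 7 (rule 105): 111111111111011
Gen 8 (rule 22): 000000000000000
Gen 9 (rule 105): 111111111111111
Gen 10 (rule 22): 000000000000000

Answer: 8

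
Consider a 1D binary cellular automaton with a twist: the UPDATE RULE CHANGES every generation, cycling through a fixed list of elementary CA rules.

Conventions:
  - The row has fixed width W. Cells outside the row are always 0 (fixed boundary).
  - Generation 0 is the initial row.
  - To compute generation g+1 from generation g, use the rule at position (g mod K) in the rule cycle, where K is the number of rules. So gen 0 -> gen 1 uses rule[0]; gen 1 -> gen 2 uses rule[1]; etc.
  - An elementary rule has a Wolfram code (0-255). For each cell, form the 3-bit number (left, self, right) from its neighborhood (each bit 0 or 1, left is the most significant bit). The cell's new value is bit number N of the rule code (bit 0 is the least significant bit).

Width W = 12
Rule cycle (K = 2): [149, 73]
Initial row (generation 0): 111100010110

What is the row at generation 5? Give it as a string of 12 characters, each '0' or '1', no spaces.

Answer: 011100000101

Derivation:
Gen 0: 111100010110
Gen 1 (rule 149): 011011010001
Gen 2 (rule 73): 011011000100
Gen 3 (rule 149): 000000110111
Gen 4 (rule 73): 111110110101
Gen 5 (rule 149): 011100000101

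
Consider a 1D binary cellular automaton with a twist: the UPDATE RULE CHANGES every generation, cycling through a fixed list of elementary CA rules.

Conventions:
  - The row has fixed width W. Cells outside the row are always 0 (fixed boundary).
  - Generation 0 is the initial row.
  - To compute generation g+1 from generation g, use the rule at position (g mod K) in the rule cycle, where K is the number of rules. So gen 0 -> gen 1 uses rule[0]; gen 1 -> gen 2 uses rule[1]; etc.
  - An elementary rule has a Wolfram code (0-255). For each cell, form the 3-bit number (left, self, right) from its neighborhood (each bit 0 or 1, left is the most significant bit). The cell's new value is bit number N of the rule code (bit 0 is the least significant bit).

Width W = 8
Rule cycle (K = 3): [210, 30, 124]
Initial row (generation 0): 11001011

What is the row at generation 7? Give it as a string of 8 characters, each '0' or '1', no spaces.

Gen 0: 11001011
Gen 1 (rule 210): 01110001
Gen 2 (rule 30): 11001011
Gen 3 (rule 124): 11101111
Gen 4 (rule 210): 01100111
Gen 5 (rule 30): 11011100
Gen 6 (rule 124): 11110110
Gen 7 (rule 210): 01110011

Answer: 01110011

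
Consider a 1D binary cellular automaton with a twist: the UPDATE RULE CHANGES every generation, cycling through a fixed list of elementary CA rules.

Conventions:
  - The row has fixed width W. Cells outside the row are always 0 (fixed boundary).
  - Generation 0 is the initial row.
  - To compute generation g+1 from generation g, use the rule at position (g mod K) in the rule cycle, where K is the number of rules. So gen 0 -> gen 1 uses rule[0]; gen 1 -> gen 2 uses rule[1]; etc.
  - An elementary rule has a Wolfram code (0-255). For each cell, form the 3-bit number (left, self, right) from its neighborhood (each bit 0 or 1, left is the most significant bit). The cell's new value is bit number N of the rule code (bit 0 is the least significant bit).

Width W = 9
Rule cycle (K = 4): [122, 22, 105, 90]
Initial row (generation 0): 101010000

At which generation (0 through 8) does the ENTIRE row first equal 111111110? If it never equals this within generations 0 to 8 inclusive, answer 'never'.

Gen 0: 101010000
Gen 1 (rule 122): 010101000
Gen 2 (rule 22): 110101100
Gen 3 (rule 105): 111011101
Gen 4 (rule 90): 101010100
Gen 5 (rule 122): 010101010
Gen 6 (rule 22): 110101011
Gen 7 (rule 105): 111010111
Gen 8 (rule 90): 101000101

Answer: never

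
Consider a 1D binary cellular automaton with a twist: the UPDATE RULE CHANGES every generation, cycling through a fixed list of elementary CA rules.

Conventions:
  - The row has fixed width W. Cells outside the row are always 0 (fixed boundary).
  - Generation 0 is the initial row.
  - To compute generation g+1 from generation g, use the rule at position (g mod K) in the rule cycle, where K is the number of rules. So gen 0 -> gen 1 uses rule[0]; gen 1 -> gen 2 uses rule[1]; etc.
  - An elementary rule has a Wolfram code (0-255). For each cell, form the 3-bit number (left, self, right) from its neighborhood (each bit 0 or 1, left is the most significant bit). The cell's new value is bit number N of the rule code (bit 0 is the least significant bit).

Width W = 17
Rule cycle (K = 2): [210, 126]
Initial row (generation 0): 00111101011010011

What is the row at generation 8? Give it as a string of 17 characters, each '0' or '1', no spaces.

Gen 0: 00111101011010011
Gen 1 (rule 210): 01011100001001101
Gen 2 (rule 126): 11110110011111111
Gen 3 (rule 210): 01110011101111111
Gen 4 (rule 126): 11011110111000001
Gen 5 (rule 210): 01001110011100010
Gen 6 (rule 126): 11111011110110111
Gen 7 (rule 210): 01111001110010011
Gen 8 (rule 126): 11001111011111111

Answer: 11001111011111111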